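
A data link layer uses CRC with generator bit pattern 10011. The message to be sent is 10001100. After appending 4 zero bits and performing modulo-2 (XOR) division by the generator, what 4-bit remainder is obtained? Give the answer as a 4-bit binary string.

1001

Append 4 zeros: 100011000000. Divide by 10011 (XOR where the leading bit is 1):
  pos 0: 10001 XOR 10011 = 00010
  pos 3: 10100 XOR 10011 = 00111
  pos 5: 11100 XOR 10011 = 01111
  pos 6: 11110 XOR 10011 = 01101
  pos 7: 11010 XOR 10011 = 01001
Remainder (last 4 bits) = 1001. This is the CRC / FCS.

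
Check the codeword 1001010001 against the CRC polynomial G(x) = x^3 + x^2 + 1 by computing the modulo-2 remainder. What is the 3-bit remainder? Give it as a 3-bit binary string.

100

Modulo-2 division of 1001010001 by 1101:
  pos 0: 1001 XOR 1101 = 0100
  pos 1: 1000 XOR 1101 = 0101
  pos 2: 1011 XOR 1101 = 0110
  pos 3: 1100 XOR 1101 = 0001
  pos 6: 1001 XOR 1101 = 0100
Remainder = 100 (nonzero — an error is detected).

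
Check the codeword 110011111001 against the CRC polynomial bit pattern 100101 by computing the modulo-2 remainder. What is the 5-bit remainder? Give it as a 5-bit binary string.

10100

Modulo-2 division of 110011111001 by 100101:
  pos 0: 110011 XOR 100101 = 010110
  pos 1: 101101 XOR 100101 = 001000
  pos 3: 100011 XOR 100101 = 000110
  pos 6: 110001 XOR 100101 = 010100
Remainder = 10100 (nonzero — an error is detected).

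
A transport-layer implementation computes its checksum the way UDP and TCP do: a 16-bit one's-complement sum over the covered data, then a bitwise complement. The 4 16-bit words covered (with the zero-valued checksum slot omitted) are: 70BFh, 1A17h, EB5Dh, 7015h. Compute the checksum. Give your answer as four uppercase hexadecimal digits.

19B6

One's-complement addition (fold any carry out of bit 15 back into bit 0):
  0x70BF + 0x1A17 = 0x08AD6
  0x8AD6 + 0xEB5D = 0x17633 → wrap carry → 0x7634
  0x7634 + 0x7015 = 0x0E649
One's-complement sum = 0xE649.
Checksum = ~0xE649 & 0xFFFF = 0x19B6.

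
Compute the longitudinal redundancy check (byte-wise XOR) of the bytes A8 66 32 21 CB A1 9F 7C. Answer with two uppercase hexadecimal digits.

54

XOR the bytes together:
  start with 0xA8
  0xA8 ⊕ 0x66 = 0xCE
  0xCE ⊕ 0x32 = 0xFC
  0xFC ⊕ 0x21 = 0xDD
  0xDD ⊕ 0xCB = 0x16
  0x16 ⊕ 0xA1 = 0xB7
  0xB7 ⊕ 0x9F = 0x28
  0x28 ⊕ 0x7C = 0x54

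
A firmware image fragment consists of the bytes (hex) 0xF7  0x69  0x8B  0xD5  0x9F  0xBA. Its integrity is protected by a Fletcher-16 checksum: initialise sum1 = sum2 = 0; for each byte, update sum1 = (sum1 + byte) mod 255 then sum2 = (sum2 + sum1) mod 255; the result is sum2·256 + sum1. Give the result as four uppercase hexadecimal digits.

881D

Running sums (mod 255):
  after byte 0 (0xF7): sum1=247, sum2=247
  after byte 1 (0x69): sum1=97, sum2=89
  after byte 2 (0x8B): sum1=236, sum2=70
  after byte 3 (0xD5): sum1=194, sum2=9
  after byte 4 (0x9F): sum1=98, sum2=107
  after byte 5 (0xBA): sum1=29, sum2=136
Checksum = sum2·256 + sum1 = 136·256 + 29 = 34845 = 0x881D.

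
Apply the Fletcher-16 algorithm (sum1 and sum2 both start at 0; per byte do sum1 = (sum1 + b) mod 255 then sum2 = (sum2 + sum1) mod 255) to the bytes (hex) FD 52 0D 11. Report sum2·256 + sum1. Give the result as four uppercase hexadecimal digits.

1A6E

Running sums (mod 255):
  after byte 0 (FD): sum1=253, sum2=253
  after byte 1 (52): sum1=80, sum2=78
  after byte 2 (0D): sum1=93, sum2=171
  after byte 3 (11): sum1=110, sum2=26
Checksum = sum2·256 + sum1 = 26·256 + 110 = 6766 = 0x1A6E.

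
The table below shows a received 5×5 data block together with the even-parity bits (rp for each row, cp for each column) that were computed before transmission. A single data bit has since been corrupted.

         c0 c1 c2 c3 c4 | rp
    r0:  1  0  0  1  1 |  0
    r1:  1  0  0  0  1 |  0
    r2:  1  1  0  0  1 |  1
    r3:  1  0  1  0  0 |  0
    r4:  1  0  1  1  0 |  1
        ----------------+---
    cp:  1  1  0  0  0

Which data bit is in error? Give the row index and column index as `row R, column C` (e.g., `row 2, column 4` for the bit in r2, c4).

row 0, column 4

Recompute each row's even parity and compare to rp:
  r0: data parity 1, sent rp 0 → mismatch
  r1: data parity 0, sent rp 0 → ok
  r2: data parity 1, sent rp 1 → ok
  r3: data parity 0, sent rp 0 → ok
  r4: data parity 1, sent rp 1 → ok
Recompute each column's even parity and compare to cp:
  c0: data parity 1, sent cp 1 → ok
  c1: data parity 1, sent cp 1 → ok
  c2: data parity 0, sent cp 0 → ok
  c3: data parity 0, sent cp 0 → ok
  c4: data parity 1, sent cp 0 → mismatch
Exactly one row (r0) and one column (c4) fail → the flipped bit is at their intersection.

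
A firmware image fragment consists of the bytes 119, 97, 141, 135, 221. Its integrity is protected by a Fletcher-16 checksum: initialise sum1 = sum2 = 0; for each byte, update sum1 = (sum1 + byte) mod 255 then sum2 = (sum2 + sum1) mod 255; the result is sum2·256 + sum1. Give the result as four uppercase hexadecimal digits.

70CB

Running sums (mod 255):
  after byte 0 (119): sum1=119, sum2=119
  after byte 1 (97): sum1=216, sum2=80
  after byte 2 (141): sum1=102, sum2=182
  after byte 3 (135): sum1=237, sum2=164
  after byte 4 (221): sum1=203, sum2=112
Checksum = sum2·256 + sum1 = 112·256 + 203 = 28875 = 0x70CB.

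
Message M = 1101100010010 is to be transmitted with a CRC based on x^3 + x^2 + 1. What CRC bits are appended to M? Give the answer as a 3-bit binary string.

001

Append 3 zeros: 1101100010010000. Divide by 1101 (XOR where the leading bit is 1):
  pos 0: 1101 XOR 1101 = 0000
  pos 4: 1000 XOR 1101 = 0101
  pos 5: 1011 XOR 1101 = 0110
  pos 6: 1100 XOR 1101 = 0001
  pos 9: 1010 XOR 1101 = 0111
  pos 10: 1110 XOR 1101 = 0011
  pos 12: 1100 XOR 1101 = 0001
Remainder (last 3 bits) = 001. This is the CRC / FCS.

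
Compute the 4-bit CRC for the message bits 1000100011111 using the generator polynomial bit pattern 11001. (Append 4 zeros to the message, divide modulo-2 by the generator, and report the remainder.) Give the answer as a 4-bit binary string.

0101

Append 4 zeros: 10001000111110000. Divide by 11001 (XOR where the leading bit is 1):
  pos 0: 10001 XOR 11001 = 01000
  pos 1: 10000 XOR 11001 = 01001
  pos 2: 10010 XOR 11001 = 01011
  pos 3: 10110 XOR 11001 = 01111
  pos 4: 11111 XOR 11001 = 00110
  pos 6: 11011 XOR 11001 = 00010
  pos 9: 10110 XOR 11001 = 01111
  pos 10: 11110 XOR 11001 = 00111
  pos 12: 11100 XOR 11001 = 00101
Remainder (last 4 bits) = 0101. This is the CRC / FCS.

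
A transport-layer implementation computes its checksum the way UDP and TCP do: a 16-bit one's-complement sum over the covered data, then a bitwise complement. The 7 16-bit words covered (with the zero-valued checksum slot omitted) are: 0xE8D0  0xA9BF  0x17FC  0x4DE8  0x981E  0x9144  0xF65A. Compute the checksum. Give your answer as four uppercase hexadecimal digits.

One's-complement addition (fold any carry out of bit 15 back into bit 0):
  0xE8D0 + 0xA9BF = 0x1928F → wrap carry → 0x9290
  0x9290 + 0x17FC = 0x0AA8C
  0xAA8C + 0x4DE8 = 0x0F874
  0xF874 + 0x981E = 0x19092 → wrap carry → 0x9093
  0x9093 + 0x9144 = 0x121D7 → wrap carry → 0x21D8
  0x21D8 + 0xF65A = 0x11832 → wrap carry → 0x1833
One's-complement sum = 0x1833.
Checksum = ~0x1833 & 0xFFFF = 0xE7CC.

E7CC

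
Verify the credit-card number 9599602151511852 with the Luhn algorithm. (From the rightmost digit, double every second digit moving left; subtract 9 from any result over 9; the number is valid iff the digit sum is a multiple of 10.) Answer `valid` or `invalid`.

From the right, keep odd positions and double even positions (subtract 9 from any doubled value over 9):
  doubled (positions 2,4,...): 1 2 1 1 4 3 9 9 → sum 30
  kept (positions 1,3,...): 2 8 1 1 1 0 9 5 → sum 27
Total = 57.
57 mod 10 = 7, so the number is invalid.

invalid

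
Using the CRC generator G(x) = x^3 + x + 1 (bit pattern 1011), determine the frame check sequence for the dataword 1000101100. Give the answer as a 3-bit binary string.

Append 3 zeros: 1000101100000. Divide by 1011 (XOR where the leading bit is 1):
  pos 0: 1000 XOR 1011 = 0011
  pos 2: 1110 XOR 1011 = 0101
  pos 3: 1011 XOR 1011 = 0000
  pos 7: 1000 XOR 1011 = 0011
  pos 9: 1100 XOR 1011 = 0111
Remainder (last 3 bits) = 111. This is the CRC / FCS.

111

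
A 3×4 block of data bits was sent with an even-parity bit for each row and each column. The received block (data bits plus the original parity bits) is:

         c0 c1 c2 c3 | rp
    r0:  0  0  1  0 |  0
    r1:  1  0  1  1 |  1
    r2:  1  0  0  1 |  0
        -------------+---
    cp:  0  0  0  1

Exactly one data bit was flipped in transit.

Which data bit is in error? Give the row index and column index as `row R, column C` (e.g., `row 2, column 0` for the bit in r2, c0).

row 0, column 3

Recompute each row's even parity and compare to rp:
  r0: data parity 1, sent rp 0 → mismatch
  r1: data parity 1, sent rp 1 → ok
  r2: data parity 0, sent rp 0 → ok
Recompute each column's even parity and compare to cp:
  c0: data parity 0, sent cp 0 → ok
  c1: data parity 0, sent cp 0 → ok
  c2: data parity 0, sent cp 0 → ok
  c3: data parity 0, sent cp 1 → mismatch
Exactly one row (r0) and one column (c3) fail → the flipped bit is at their intersection.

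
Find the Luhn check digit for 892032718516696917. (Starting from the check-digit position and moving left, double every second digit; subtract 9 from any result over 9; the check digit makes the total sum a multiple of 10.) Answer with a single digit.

6

Partial digits right→left: 7 1 9 6 9 6 6 1 5 8 1 7 2 3 0 2 9 8
Double every second digit counting from the check-digit position (so the 1st, 3rd, 5th, ... of the partial from the right).
  doubled (with −9 where >9): 5 9 9 3 1 2 4 0 9 → sum 42
  kept as-is: 1 6 6 1 8 7 3 2 8 → sum 42
Total = 42 + 42 = 84.
Check digit = (10 − (84 mod 10)) mod 10 = 6.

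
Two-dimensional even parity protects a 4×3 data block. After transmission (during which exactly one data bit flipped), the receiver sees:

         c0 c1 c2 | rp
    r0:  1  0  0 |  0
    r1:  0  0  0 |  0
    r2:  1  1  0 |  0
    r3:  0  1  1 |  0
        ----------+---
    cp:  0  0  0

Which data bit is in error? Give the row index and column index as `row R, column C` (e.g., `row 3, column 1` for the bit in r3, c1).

Recompute each row's even parity and compare to rp:
  r0: data parity 1, sent rp 0 → mismatch
  r1: data parity 0, sent rp 0 → ok
  r2: data parity 0, sent rp 0 → ok
  r3: data parity 0, sent rp 0 → ok
Recompute each column's even parity and compare to cp:
  c0: data parity 0, sent cp 0 → ok
  c1: data parity 0, sent cp 0 → ok
  c2: data parity 1, sent cp 0 → mismatch
Exactly one row (r0) and one column (c2) fail → the flipped bit is at their intersection.

row 0, column 2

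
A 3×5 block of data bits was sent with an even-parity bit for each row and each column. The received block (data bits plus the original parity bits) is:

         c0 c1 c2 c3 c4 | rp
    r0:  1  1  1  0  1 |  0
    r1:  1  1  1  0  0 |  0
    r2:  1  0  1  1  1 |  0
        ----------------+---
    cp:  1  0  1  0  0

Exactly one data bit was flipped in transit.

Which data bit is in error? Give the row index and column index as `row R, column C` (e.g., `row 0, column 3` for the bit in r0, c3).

row 1, column 3

Recompute each row's even parity and compare to rp:
  r0: data parity 0, sent rp 0 → ok
  r1: data parity 1, sent rp 0 → mismatch
  r2: data parity 0, sent rp 0 → ok
Recompute each column's even parity and compare to cp:
  c0: data parity 1, sent cp 1 → ok
  c1: data parity 0, sent cp 0 → ok
  c2: data parity 1, sent cp 1 → ok
  c3: data parity 1, sent cp 0 → mismatch
  c4: data parity 0, sent cp 0 → ok
Exactly one row (r1) and one column (c3) fail → the flipped bit is at their intersection.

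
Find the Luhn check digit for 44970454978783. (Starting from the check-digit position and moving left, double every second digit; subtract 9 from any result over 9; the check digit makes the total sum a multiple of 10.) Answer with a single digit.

Partial digits right→left: 3 8 7 8 7 9 4 5 4 0 7 9 4 4
Double every second digit counting from the check-digit position (so the 1st, 3rd, 5th, ... of the partial from the right).
  doubled (with −9 where >9): 6 5 5 8 8 5 8 → sum 45
  kept as-is: 8 8 9 5 0 9 4 → sum 43
Total = 45 + 43 = 88.
Check digit = (10 − (88 mod 10)) mod 10 = 2.

2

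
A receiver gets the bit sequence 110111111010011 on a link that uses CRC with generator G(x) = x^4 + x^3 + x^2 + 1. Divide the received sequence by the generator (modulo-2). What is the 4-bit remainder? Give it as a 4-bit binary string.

Modulo-2 division of 110111111010011 by 11101:
  pos 0: 11011 XOR 11101 = 00110
  pos 2: 11011 XOR 11101 = 00110
  pos 4: 11011 XOR 11101 = 00110
  pos 6: 11001 XOR 11101 = 00100
  pos 8: 10000 XOR 11101 = 01101
  pos 9: 11011 XOR 11101 = 00110
Remainder = 1101 (nonzero — an error is detected).

1101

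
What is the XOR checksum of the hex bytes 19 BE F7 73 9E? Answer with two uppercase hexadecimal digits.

XOR the bytes together:
  start with 0x19
  0x19 ⊕ 0xBE = 0xA7
  0xA7 ⊕ 0xF7 = 0x50
  0x50 ⊕ 0x73 = 0x23
  0x23 ⊕ 0x9E = 0xBD

BD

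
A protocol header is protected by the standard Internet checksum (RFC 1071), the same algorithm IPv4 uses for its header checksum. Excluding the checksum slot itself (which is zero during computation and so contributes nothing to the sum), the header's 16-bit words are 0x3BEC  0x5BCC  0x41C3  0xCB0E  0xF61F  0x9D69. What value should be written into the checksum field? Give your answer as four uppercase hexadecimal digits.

One's-complement addition (fold any carry out of bit 15 back into bit 0):
  0x3BEC + 0x5BCC = 0x097B8
  0x97B8 + 0x41C3 = 0x0D97B
  0xD97B + 0xCB0E = 0x1A489 → wrap carry → 0xA48A
  0xA48A + 0xF61F = 0x19AA9 → wrap carry → 0x9AAA
  0x9AAA + 0x9D69 = 0x13813 → wrap carry → 0x3814
One's-complement sum = 0x3814.
Checksum = ~0x3814 & 0xFFFF = 0xC7EB.

C7EB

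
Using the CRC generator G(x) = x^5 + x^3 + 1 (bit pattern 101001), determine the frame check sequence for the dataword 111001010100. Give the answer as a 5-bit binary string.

10110

Append 5 zeros: 11100101010000000. Divide by 101001 (XOR where the leading bit is 1):
  pos 0: 111001 XOR 101001 = 010000
  pos 1: 100000 XOR 101001 = 001001
  pos 3: 100110 XOR 101001 = 001111
  pos 5: 111110 XOR 101001 = 010111
  pos 6: 101110 XOR 101001 = 000111
  pos 9: 111000 XOR 101001 = 010001
  pos 10: 100010 XOR 101001 = 001011
Remainder (last 5 bits) = 10110. This is the CRC / FCS.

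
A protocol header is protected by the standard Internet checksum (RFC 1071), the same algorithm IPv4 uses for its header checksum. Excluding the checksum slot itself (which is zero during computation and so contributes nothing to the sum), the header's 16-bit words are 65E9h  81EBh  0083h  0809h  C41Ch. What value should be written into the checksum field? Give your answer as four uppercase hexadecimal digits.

4B82

One's-complement addition (fold any carry out of bit 15 back into bit 0):
  0x65E9 + 0x81EB = 0x0E7D4
  0xE7D4 + 0x0083 = 0x0E857
  0xE857 + 0x0809 = 0x0F060
  0xF060 + 0xC41C = 0x1B47C → wrap carry → 0xB47D
One's-complement sum = 0xB47D.
Checksum = ~0xB47D & 0xFFFF = 0x4B82.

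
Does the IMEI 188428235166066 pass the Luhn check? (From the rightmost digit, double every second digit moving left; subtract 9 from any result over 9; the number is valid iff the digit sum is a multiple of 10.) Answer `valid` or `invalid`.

invalid

From the right, keep odd positions and double even positions (subtract 9 from any doubled value over 9):
  doubled (positions 2,4,...): 3 3 2 6 7 8 7 → sum 36
  kept (positions 1,3,...): 6 0 6 5 2 2 8 1 → sum 30
Total = 66.
66 mod 10 = 6, so the number is invalid.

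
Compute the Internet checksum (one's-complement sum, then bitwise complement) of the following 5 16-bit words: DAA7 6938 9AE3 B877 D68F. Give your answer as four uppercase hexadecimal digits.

One's-complement addition (fold any carry out of bit 15 back into bit 0):
  0xDAA7 + 0x6938 = 0x143DF → wrap carry → 0x43E0
  0x43E0 + 0x9AE3 = 0x0DEC3
  0xDEC3 + 0xB877 = 0x1973A → wrap carry → 0x973B
  0x973B + 0xD68F = 0x16DCA → wrap carry → 0x6DCB
One's-complement sum = 0x6DCB.
Checksum = ~0x6DCB & 0xFFFF = 0x9234.

9234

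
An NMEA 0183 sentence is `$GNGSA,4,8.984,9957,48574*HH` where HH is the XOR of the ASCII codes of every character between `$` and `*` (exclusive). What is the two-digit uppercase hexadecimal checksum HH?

XOR the ASCII codes of the payload characters:
  'G' = 0x47 → acc = 0x47
  'N' = 0x4E → acc = 0x09
  'G' = 0x47 → acc = 0x4E
  'S' = 0x53 → acc = 0x1D
  'A' = 0x41 → acc = 0x5C
  ',' = 0x2C → acc = 0x70
  '4' = 0x34 → acc = 0x44
  ',' = 0x2C → acc = 0x68
  '8' = 0x38 → acc = 0x50
  '.' = 0x2E → acc = 0x7E
  '9' = 0x39 → acc = 0x47
  '8' = 0x38 → acc = 0x7F
  '4' = 0x34 → acc = 0x4B
  ',' = 0x2C → acc = 0x67
  '9' = 0x39 → acc = 0x5E
  '9' = 0x39 → acc = 0x67
  '5' = 0x35 → acc = 0x52
  '7' = 0x37 → acc = 0x65
  ',' = 0x2C → acc = 0x49
  '4' = 0x34 → acc = 0x7D
  '8' = 0x38 → acc = 0x45
  '5' = 0x35 → acc = 0x70
  '7' = 0x37 → acc = 0x47
  '4' = 0x34 → acc = 0x73
Checksum = 0x73.

73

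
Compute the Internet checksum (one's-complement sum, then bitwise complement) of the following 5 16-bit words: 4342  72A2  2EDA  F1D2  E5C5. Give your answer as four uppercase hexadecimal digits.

43A8

One's-complement addition (fold any carry out of bit 15 back into bit 0):
  0x4342 + 0x72A2 = 0x0B5E4
  0xB5E4 + 0x2EDA = 0x0E4BE
  0xE4BE + 0xF1D2 = 0x1D690 → wrap carry → 0xD691
  0xD691 + 0xE5C5 = 0x1BC56 → wrap carry → 0xBC57
One's-complement sum = 0xBC57.
Checksum = ~0xBC57 & 0xFFFF = 0x43A8.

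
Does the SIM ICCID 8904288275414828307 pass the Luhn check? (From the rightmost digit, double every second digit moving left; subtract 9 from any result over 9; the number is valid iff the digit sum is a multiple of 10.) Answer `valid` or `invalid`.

valid

From the right, keep odd positions and double even positions (subtract 9 from any doubled value over 9):
  doubled (positions 2,4,...): 0 7 7 2 1 4 7 8 9 → sum 45
  kept (positions 1,3,...): 7 3 2 4 4 7 8 2 0 8 → sum 45
Total = 90.
90 mod 10 = 0, so the number is valid.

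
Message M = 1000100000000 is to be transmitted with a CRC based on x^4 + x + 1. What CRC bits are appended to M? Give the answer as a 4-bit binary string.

Append 4 zeros: 10001000000000000. Divide by 10011 (XOR where the leading bit is 1):
  pos 0: 10001 XOR 10011 = 00010
  pos 3: 10000 XOR 10011 = 00011
  pos 6: 11000 XOR 10011 = 01011
  pos 7: 10110 XOR 10011 = 00101
  pos 9: 10100 XOR 10011 = 00111
  pos 11: 11100 XOR 10011 = 01111
  pos 12: 11110 XOR 10011 = 01101
Remainder (last 4 bits) = 1101. This is the CRC / FCS.

1101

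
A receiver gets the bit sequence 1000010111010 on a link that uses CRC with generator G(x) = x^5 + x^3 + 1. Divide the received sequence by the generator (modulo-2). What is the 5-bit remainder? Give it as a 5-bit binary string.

00000

Modulo-2 division of 1000010111010 by 101001:
  pos 0: 100001 XOR 101001 = 001000
  pos 2: 100001 XOR 101001 = 001000
  pos 4: 100011 XOR 101001 = 001010
  pos 6: 101001 XOR 101001 = 000000
Remainder = 00000 (zero — the frame passes the CRC check).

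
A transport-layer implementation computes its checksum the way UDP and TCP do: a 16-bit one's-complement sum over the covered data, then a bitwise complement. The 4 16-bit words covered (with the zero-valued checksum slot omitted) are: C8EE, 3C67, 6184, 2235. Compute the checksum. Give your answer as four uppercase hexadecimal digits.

One's-complement addition (fold any carry out of bit 15 back into bit 0):
  0xC8EE + 0x3C67 = 0x10555 → wrap carry → 0x0556
  0x0556 + 0x6184 = 0x066DA
  0x66DA + 0x2235 = 0x0890F
One's-complement sum = 0x890F.
Checksum = ~0x890F & 0xFFFF = 0x76F0.

76F0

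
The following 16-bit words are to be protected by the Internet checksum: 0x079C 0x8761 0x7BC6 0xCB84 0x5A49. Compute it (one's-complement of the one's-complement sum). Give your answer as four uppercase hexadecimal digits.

One's-complement addition (fold any carry out of bit 15 back into bit 0):
  0x079C + 0x8761 = 0x08EFD
  0x8EFD + 0x7BC6 = 0x10AC3 → wrap carry → 0x0AC4
  0x0AC4 + 0xCB84 = 0x0D648
  0xD648 + 0x5A49 = 0x13091 → wrap carry → 0x3092
One's-complement sum = 0x3092.
Checksum = ~0x3092 & 0xFFFF = 0xCF6D.

CF6D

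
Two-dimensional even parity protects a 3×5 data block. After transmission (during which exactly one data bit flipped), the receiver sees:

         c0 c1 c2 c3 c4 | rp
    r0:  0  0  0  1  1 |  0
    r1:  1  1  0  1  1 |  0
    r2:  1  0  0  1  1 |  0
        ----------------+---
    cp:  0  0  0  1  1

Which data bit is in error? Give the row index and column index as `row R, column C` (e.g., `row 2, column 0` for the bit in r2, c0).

Recompute each row's even parity and compare to rp:
  r0: data parity 0, sent rp 0 → ok
  r1: data parity 0, sent rp 0 → ok
  r2: data parity 1, sent rp 0 → mismatch
Recompute each column's even parity and compare to cp:
  c0: data parity 0, sent cp 0 → ok
  c1: data parity 1, sent cp 0 → mismatch
  c2: data parity 0, sent cp 0 → ok
  c3: data parity 1, sent cp 1 → ok
  c4: data parity 1, sent cp 1 → ok
Exactly one row (r2) and one column (c1) fail → the flipped bit is at their intersection.

row 2, column 1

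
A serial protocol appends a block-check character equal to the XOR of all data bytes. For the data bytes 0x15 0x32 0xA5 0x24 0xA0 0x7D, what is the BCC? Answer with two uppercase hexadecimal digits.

7B

XOR the bytes together:
  start with 0x15
  0x15 ⊕ 0x32 = 0x27
  0x27 ⊕ 0xA5 = 0x82
  0x82 ⊕ 0x24 = 0xA6
  0xA6 ⊕ 0xA0 = 0x06
  0x06 ⊕ 0x7D = 0x7B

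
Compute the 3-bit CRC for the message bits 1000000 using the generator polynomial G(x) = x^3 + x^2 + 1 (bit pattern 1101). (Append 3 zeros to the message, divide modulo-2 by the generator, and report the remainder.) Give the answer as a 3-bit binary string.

Append 3 zeros: 1000000000. Divide by 1101 (XOR where the leading bit is 1):
  pos 0: 1000 XOR 1101 = 0101
  pos 1: 1010 XOR 1101 = 0111
  pos 2: 1110 XOR 1101 = 0011
  pos 4: 1100 XOR 1101 = 0001
Remainder (last 3 bits) = 100. This is the CRC / FCS.

100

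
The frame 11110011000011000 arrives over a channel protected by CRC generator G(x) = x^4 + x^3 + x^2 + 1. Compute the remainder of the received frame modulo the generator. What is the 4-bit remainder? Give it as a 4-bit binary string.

Modulo-2 division of 11110011000011000 by 11101:
  pos 0: 11110 XOR 11101 = 00011
  pos 3: 11011 XOR 11101 = 00110
  pos 5: 11000 XOR 11101 = 00101
  pos 7: 10100 XOR 11101 = 01001
  pos 8: 10011 XOR 11101 = 01110
  pos 9: 11101 XOR 11101 = 00000
Remainder = 0000 (zero — the frame passes the CRC check).

0000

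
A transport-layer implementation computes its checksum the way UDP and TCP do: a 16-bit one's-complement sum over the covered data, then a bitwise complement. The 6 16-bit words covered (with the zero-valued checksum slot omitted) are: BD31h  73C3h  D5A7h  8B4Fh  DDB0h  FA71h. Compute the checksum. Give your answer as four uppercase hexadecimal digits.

One's-complement addition (fold any carry out of bit 15 back into bit 0):
  0xBD31 + 0x73C3 = 0x130F4 → wrap carry → 0x30F5
  0x30F5 + 0xD5A7 = 0x1069C → wrap carry → 0x069D
  0x069D + 0x8B4F = 0x091EC
  0x91EC + 0xDDB0 = 0x16F9C → wrap carry → 0x6F9D
  0x6F9D + 0xFA71 = 0x16A0E → wrap carry → 0x6A0F
One's-complement sum = 0x6A0F.
Checksum = ~0x6A0F & 0xFFFF = 0x95F0.

95F0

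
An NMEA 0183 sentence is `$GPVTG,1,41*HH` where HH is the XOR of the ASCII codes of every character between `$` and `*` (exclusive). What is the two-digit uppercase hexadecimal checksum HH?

66

XOR the ASCII codes of the payload characters:
  'G' = 0x47 → acc = 0x47
  'P' = 0x50 → acc = 0x17
  'V' = 0x56 → acc = 0x41
  'T' = 0x54 → acc = 0x15
  'G' = 0x47 → acc = 0x52
  ',' = 0x2C → acc = 0x7E
  '1' = 0x31 → acc = 0x4F
  ',' = 0x2C → acc = 0x63
  '4' = 0x34 → acc = 0x57
  '1' = 0x31 → acc = 0x66
Checksum = 0x66.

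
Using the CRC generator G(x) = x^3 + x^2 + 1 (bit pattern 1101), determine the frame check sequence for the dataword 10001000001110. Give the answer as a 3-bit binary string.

101

Append 3 zeros: 10001000001110000. Divide by 1101 (XOR where the leading bit is 1):
  pos 0: 1000 XOR 1101 = 0101
  pos 1: 1011 XOR 1101 = 0110
  pos 2: 1100 XOR 1101 = 0001
  pos 5: 1000 XOR 1101 = 0101
  pos 6: 1010 XOR 1101 = 0111
  pos 7: 1111 XOR 1101 = 0010
  pos 9: 1011 XOR 1101 = 0110
  pos 10: 1100 XOR 1101 = 0001
  pos 13: 1000 XOR 1101 = 0101
Remainder (last 3 bits) = 101. This is the CRC / FCS.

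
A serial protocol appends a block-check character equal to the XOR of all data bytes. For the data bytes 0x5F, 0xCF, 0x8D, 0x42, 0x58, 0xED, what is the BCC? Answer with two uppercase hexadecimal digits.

XOR the bytes together:
  start with 0x5F
  0x5F ⊕ 0xCF = 0x90
  0x90 ⊕ 0x8D = 0x1D
  0x1D ⊕ 0x42 = 0x5F
  0x5F ⊕ 0x58 = 0x07
  0x07 ⊕ 0xED = 0xEA

EA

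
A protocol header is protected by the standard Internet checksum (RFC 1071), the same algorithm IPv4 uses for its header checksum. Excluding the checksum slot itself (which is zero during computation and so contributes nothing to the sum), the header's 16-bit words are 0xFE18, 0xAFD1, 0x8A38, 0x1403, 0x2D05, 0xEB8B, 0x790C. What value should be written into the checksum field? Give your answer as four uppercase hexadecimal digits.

One's-complement addition (fold any carry out of bit 15 back into bit 0):
  0xFE18 + 0xAFD1 = 0x1ADE9 → wrap carry → 0xADEA
  0xADEA + 0x8A38 = 0x13822 → wrap carry → 0x3823
  0x3823 + 0x1403 = 0x04C26
  0x4C26 + 0x2D05 = 0x0792B
  0x792B + 0xEB8B = 0x164B6 → wrap carry → 0x64B7
  0x64B7 + 0x790C = 0x0DDC3
One's-complement sum = 0xDDC3.
Checksum = ~0xDDC3 & 0xFFFF = 0x223C.

223C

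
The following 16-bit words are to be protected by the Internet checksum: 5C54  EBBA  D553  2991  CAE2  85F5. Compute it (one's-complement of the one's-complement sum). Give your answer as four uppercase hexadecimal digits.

6833

One's-complement addition (fold any carry out of bit 15 back into bit 0):
  0x5C54 + 0xEBBA = 0x1480E → wrap carry → 0x480F
  0x480F + 0xD553 = 0x11D62 → wrap carry → 0x1D63
  0x1D63 + 0x2991 = 0x046F4
  0x46F4 + 0xCAE2 = 0x111D6 → wrap carry → 0x11D7
  0x11D7 + 0x85F5 = 0x097CC
One's-complement sum = 0x97CC.
Checksum = ~0x97CC & 0xFFFF = 0x6833.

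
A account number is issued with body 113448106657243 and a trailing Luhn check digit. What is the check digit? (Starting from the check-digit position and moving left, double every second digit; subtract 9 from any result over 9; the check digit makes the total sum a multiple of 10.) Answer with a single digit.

8

Partial digits right→left: 3 4 2 7 5 6 6 0 1 8 4 4 3 1 1
Double every second digit counting from the check-digit position (so the 1st, 3rd, 5th, ... of the partial from the right).
  doubled (with −9 where >9): 6 4 1 3 2 8 6 2 → sum 32
  kept as-is: 4 7 6 0 8 4 1 → sum 30
Total = 32 + 30 = 62.
Check digit = (10 − (62 mod 10)) mod 10 = 8.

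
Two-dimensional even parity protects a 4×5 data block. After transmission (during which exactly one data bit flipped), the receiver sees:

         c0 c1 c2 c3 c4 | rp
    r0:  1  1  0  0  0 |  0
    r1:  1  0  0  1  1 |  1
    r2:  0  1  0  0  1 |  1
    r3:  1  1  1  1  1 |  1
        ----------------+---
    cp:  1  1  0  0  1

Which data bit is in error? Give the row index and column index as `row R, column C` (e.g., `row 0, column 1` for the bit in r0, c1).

row 2, column 2

Recompute each row's even parity and compare to rp:
  r0: data parity 0, sent rp 0 → ok
  r1: data parity 1, sent rp 1 → ok
  r2: data parity 0, sent rp 1 → mismatch
  r3: data parity 1, sent rp 1 → ok
Recompute each column's even parity and compare to cp:
  c0: data parity 1, sent cp 1 → ok
  c1: data parity 1, sent cp 1 → ok
  c2: data parity 1, sent cp 0 → mismatch
  c3: data parity 0, sent cp 0 → ok
  c4: data parity 1, sent cp 1 → ok
Exactly one row (r2) and one column (c2) fail → the flipped bit is at their intersection.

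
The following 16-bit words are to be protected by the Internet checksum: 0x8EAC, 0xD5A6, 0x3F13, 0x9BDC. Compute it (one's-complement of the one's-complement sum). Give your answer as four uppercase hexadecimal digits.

C0BC

One's-complement addition (fold any carry out of bit 15 back into bit 0):
  0x8EAC + 0xD5A6 = 0x16452 → wrap carry → 0x6453
  0x6453 + 0x3F13 = 0x0A366
  0xA366 + 0x9BDC = 0x13F42 → wrap carry → 0x3F43
One's-complement sum = 0x3F43.
Checksum = ~0x3F43 & 0xFFFF = 0xC0BC.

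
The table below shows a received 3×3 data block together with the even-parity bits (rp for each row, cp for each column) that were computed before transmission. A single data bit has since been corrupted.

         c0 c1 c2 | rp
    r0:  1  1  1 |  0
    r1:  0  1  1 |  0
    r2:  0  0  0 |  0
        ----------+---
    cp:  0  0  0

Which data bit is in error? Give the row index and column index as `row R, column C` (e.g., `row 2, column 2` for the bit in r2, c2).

Recompute each row's even parity and compare to rp:
  r0: data parity 1, sent rp 0 → mismatch
  r1: data parity 0, sent rp 0 → ok
  r2: data parity 0, sent rp 0 → ok
Recompute each column's even parity and compare to cp:
  c0: data parity 1, sent cp 0 → mismatch
  c1: data parity 0, sent cp 0 → ok
  c2: data parity 0, sent cp 0 → ok
Exactly one row (r0) and one column (c0) fail → the flipped bit is at their intersection.

row 0, column 0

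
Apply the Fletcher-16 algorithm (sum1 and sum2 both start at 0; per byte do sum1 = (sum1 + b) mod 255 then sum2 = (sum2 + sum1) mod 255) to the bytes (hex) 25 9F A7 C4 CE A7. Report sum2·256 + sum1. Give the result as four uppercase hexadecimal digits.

2FA7

Running sums (mod 255):
  after byte 0 (25): sum1=37, sum2=37
  after byte 1 (9F): sum1=196, sum2=233
  after byte 2 (A7): sum1=108, sum2=86
  after byte 3 (C4): sum1=49, sum2=135
  after byte 4 (CE): sum1=0, sum2=135
  after byte 5 (A7): sum1=167, sum2=47
Checksum = sum2·256 + sum1 = 47·256 + 167 = 12199 = 0x2FA7.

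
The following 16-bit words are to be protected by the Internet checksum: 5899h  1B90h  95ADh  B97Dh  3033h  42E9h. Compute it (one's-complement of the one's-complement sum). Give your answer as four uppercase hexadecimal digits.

C98E

One's-complement addition (fold any carry out of bit 15 back into bit 0):
  0x5899 + 0x1B90 = 0x07429
  0x7429 + 0x95AD = 0x109D6 → wrap carry → 0x09D7
  0x09D7 + 0xB97D = 0x0C354
  0xC354 + 0x3033 = 0x0F387
  0xF387 + 0x42E9 = 0x13670 → wrap carry → 0x3671
One's-complement sum = 0x3671.
Checksum = ~0x3671 & 0xFFFF = 0xC98E.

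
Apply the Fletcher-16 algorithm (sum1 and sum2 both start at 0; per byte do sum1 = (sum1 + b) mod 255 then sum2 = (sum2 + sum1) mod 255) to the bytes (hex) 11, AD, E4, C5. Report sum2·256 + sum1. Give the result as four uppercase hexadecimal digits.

DC69

Running sums (mod 255):
  after byte 0 (11): sum1=17, sum2=17
  after byte 1 (AD): sum1=190, sum2=207
  after byte 2 (E4): sum1=163, sum2=115
  after byte 3 (C5): sum1=105, sum2=220
Checksum = sum2·256 + sum1 = 220·256 + 105 = 56425 = 0xDC69.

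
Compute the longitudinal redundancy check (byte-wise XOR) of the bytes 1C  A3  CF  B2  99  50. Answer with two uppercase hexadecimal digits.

XOR the bytes together:
  start with 0x1C
  0x1C ⊕ 0xA3 = 0xBF
  0xBF ⊕ 0xCF = 0x70
  0x70 ⊕ 0xB2 = 0xC2
  0xC2 ⊕ 0x99 = 0x5B
  0x5B ⊕ 0x50 = 0x0B

0B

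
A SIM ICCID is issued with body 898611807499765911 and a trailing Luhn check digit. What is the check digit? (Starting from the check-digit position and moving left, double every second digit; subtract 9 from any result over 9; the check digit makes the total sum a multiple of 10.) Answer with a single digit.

Partial digits right→left: 1 1 9 5 6 7 9 9 4 7 0 8 1 1 6 8 9 8
Double every second digit counting from the check-digit position (so the 1st, 3rd, 5th, ... of the partial from the right).
  doubled (with −9 where >9): 2 9 3 9 8 0 2 3 9 → sum 45
  kept as-is: 1 5 7 9 7 8 1 8 8 → sum 54
Total = 45 + 54 = 99.
Check digit = (10 − (99 mod 10)) mod 10 = 1.

1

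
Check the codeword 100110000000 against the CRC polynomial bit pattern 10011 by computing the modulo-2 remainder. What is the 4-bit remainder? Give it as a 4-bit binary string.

Modulo-2 division of 100110000000 by 10011:
  pos 0: 10011 XOR 10011 = 00000
Remainder = 0000 (zero — the frame passes the CRC check).

0000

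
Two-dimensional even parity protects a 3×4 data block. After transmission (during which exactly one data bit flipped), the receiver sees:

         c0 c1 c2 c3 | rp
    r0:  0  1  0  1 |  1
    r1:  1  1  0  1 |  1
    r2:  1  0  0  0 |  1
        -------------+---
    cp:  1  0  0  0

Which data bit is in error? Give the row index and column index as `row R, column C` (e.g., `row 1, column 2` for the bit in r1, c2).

Recompute each row's even parity and compare to rp:
  r0: data parity 0, sent rp 1 → mismatch
  r1: data parity 1, sent rp 1 → ok
  r2: data parity 1, sent rp 1 → ok
Recompute each column's even parity and compare to cp:
  c0: data parity 0, sent cp 1 → mismatch
  c1: data parity 0, sent cp 0 → ok
  c2: data parity 0, sent cp 0 → ok
  c3: data parity 0, sent cp 0 → ok
Exactly one row (r0) and one column (c0) fail → the flipped bit is at their intersection.

row 0, column 0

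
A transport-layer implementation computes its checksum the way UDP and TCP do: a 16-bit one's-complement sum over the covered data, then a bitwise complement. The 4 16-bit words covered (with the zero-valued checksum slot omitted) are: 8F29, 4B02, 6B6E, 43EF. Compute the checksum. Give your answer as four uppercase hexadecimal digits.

7676

One's-complement addition (fold any carry out of bit 15 back into bit 0):
  0x8F29 + 0x4B02 = 0x0DA2B
  0xDA2B + 0x6B6E = 0x14599 → wrap carry → 0x459A
  0x459A + 0x43EF = 0x08989
One's-complement sum = 0x8989.
Checksum = ~0x8989 & 0xFFFF = 0x7676.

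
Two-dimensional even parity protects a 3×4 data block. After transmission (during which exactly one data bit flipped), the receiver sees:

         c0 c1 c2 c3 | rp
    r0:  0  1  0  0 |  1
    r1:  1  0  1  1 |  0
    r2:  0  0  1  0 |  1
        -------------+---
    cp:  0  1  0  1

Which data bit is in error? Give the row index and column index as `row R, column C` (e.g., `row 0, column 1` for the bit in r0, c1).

row 1, column 0

Recompute each row's even parity and compare to rp:
  r0: data parity 1, sent rp 1 → ok
  r1: data parity 1, sent rp 0 → mismatch
  r2: data parity 1, sent rp 1 → ok
Recompute each column's even parity and compare to cp:
  c0: data parity 1, sent cp 0 → mismatch
  c1: data parity 1, sent cp 1 → ok
  c2: data parity 0, sent cp 0 → ok
  c3: data parity 1, sent cp 1 → ok
Exactly one row (r1) and one column (c0) fail → the flipped bit is at their intersection.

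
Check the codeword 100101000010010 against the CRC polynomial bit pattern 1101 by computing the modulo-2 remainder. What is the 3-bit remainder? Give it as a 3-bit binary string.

Modulo-2 division of 100101000010010 by 1101:
  pos 0: 1001 XOR 1101 = 0100
  pos 1: 1000 XOR 1101 = 0101
  pos 2: 1011 XOR 1101 = 0110
  pos 3: 1100 XOR 1101 = 0001
  pos 6: 1000 XOR 1101 = 0101
  pos 7: 1011 XOR 1101 = 0110
  pos 8: 1100 XOR 1101 = 0001
  pos 11: 1010 XOR 1101 = 0111
Remainder = 111 (nonzero — an error is detected).

111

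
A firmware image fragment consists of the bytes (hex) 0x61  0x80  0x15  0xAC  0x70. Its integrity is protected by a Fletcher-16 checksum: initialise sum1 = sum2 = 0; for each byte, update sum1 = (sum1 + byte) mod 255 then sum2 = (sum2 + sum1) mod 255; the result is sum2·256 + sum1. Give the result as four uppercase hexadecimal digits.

Running sums (mod 255):
  after byte 0 (0x61): sum1=97, sum2=97
  after byte 1 (0x80): sum1=225, sum2=67
  after byte 2 (0x15): sum1=246, sum2=58
  after byte 3 (0xAC): sum1=163, sum2=221
  after byte 4 (0x70): sum1=20, sum2=241
Checksum = sum2·256 + sum1 = 241·256 + 20 = 61716 = 0xF114.

F114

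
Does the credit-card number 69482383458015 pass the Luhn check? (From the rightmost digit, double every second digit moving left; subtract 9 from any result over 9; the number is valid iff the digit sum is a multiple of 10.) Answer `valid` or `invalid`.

invalid

From the right, keep odd positions and double even positions (subtract 9 from any doubled value over 9):
  doubled (positions 2,4,...): 2 7 8 7 4 8 3 → sum 39
  kept (positions 1,3,...): 5 0 5 3 3 8 9 → sum 33
Total = 72.
72 mod 10 = 2, so the number is invalid.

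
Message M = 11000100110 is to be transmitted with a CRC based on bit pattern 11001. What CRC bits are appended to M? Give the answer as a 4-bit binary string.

1011

Append 4 zeros: 110001001100000. Divide by 11001 (XOR where the leading bit is 1):
  pos 0: 11000 XOR 11001 = 00001
  pos 4: 11001 XOR 11001 = 00000
  pos 9: 10000 XOR 11001 = 01001
  pos 10: 10010 XOR 11001 = 01011
Remainder (last 4 bits) = 1011. This is the CRC / FCS.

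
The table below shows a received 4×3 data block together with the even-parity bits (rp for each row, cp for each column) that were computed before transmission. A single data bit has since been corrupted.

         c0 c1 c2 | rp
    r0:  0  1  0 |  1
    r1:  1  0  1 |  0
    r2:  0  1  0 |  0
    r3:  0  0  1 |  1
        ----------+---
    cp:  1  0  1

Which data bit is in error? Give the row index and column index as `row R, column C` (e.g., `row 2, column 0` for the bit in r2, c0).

Recompute each row's even parity and compare to rp:
  r0: data parity 1, sent rp 1 → ok
  r1: data parity 0, sent rp 0 → ok
  r2: data parity 1, sent rp 0 → mismatch
  r3: data parity 1, sent rp 1 → ok
Recompute each column's even parity and compare to cp:
  c0: data parity 1, sent cp 1 → ok
  c1: data parity 0, sent cp 0 → ok
  c2: data parity 0, sent cp 1 → mismatch
Exactly one row (r2) and one column (c2) fail → the flipped bit is at their intersection.

row 2, column 2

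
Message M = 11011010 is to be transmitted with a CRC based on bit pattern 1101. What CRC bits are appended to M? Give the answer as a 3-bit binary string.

001

Append 3 zeros: 11011010000. Divide by 1101 (XOR where the leading bit is 1):
  pos 0: 1101 XOR 1101 = 0000
  pos 4: 1010 XOR 1101 = 0111
  pos 5: 1110 XOR 1101 = 0011
  pos 7: 1100 XOR 1101 = 0001
Remainder (last 3 bits) = 001. This is the CRC / FCS.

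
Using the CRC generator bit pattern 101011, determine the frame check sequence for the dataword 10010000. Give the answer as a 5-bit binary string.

00110

Append 5 zeros: 1001000000000. Divide by 101011 (XOR where the leading bit is 1):
  pos 0: 100100 XOR 101011 = 001111
  pos 2: 111100 XOR 101011 = 010111
  pos 3: 101110 XOR 101011 = 000101
  pos 6: 101000 XOR 101011 = 000011
Remainder (last 5 bits) = 00110. This is the CRC / FCS.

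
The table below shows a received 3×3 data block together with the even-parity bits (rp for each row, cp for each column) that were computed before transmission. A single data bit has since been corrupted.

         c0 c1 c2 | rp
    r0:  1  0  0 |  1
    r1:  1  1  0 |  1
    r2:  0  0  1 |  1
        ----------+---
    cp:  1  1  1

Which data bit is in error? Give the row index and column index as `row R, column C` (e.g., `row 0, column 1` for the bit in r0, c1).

row 1, column 0

Recompute each row's even parity and compare to rp:
  r0: data parity 1, sent rp 1 → ok
  r1: data parity 0, sent rp 1 → mismatch
  r2: data parity 1, sent rp 1 → ok
Recompute each column's even parity and compare to cp:
  c0: data parity 0, sent cp 1 → mismatch
  c1: data parity 1, sent cp 1 → ok
  c2: data parity 1, sent cp 1 → ok
Exactly one row (r1) and one column (c0) fail → the flipped bit is at their intersection.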